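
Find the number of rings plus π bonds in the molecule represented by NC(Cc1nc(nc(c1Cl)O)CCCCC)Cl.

Molecular formula from the SMILES: C11H17Cl2N3O.
DoU = (2C + 2 + N − H − X)/2 = (2·11 + 2 + 3 − 17 − 2)/2 = 8/2 = 4.
(Structurally: 1 ring(s) + 3 π bond(s) = 4.)

4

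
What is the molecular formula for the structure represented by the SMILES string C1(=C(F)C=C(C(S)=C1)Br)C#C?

C8H4BrFS

Heavy atoms from the SMILES: 1 Br, 8 C, 1 F, 1 S.
Implicit hydrogens by atom environment:
  4 × C (aromatic): no H
  2 × C (aromatic): 1 H each → 2
  1 × Br: no H
  1 × C: 1 H
  1 × C: no H
  1 × F: no H
  1 × S: 1 H
  Total hydrogens = 4.
Molecular formula: C8H4BrFS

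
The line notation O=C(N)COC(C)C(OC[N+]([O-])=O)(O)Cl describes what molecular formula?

Heavy atoms from the SMILES: 6 C, 1 Cl, 2 N, 6 O.
Implicit hydrogens by atom environment:
  4 × O: no H
  2 × C: 2 H each → 4
  2 × C: no H
  1 × C: 3 H
  1 × C: 1 H
  1 × Cl: no H
  1 × N: 2 H
  1 × N (charge +1): no H
  1 × O: 1 H
  1 × O (charge -1): no H
  Total hydrogens = 11.
Molecular formula: C6H11ClN2O6

C6H11ClN2O6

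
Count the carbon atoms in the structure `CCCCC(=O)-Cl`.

5

The symbol for carbon appears 5 times in the SMILES. (Cl is a single chlorine, not C + l.)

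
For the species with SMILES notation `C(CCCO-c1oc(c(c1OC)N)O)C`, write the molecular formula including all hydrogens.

Heavy atoms from the SMILES: 10 C, 1 N, 4 O.
Implicit hydrogens by atom environment:
  4 × C: 2 H each → 8
  4 × C (aromatic): no H
  2 × C: 3 H each → 6
  2 × O: no H
  1 × N: 2 H
  1 × O: 1 H
  1 × O (aromatic): no H
  Total hydrogens = 17.
Molecular formula: C10H17NO4

C10H17NO4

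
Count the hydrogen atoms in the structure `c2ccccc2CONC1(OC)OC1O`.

13

Hydrogens are implicit in SMILES; fill each atom to its normal valence:
  5 × C (aromatic): 1 H each → 5
  3 × O: no H
  1 × C: 3 H
  1 × C: 2 H
  1 × C: 1 H
  1 × C: no H
  1 × C (aromatic): no H
  1 × N: 1 H
  1 × O: 1 H
  Total hydrogens = 13.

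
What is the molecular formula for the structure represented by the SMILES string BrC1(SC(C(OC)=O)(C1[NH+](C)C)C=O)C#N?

C9H12BrN2O3S+

Heavy atoms from the SMILES: 1 Br, 9 C, 2 N, 3 O, 1 S.
Implicit hydrogens by atom environment:
  4 × C: no H
  3 × C: 3 H each → 9
  3 × O: no H
  2 × C: 1 H each → 2
  1 × Br: no H
  1 × N (charge +1): 1 H
  1 × N: no H
  1 × S: no H
  Total hydrogens = 12.
Net charge +1.
Molecular formula: C9H12BrN2O3S+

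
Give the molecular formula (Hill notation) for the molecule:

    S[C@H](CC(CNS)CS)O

Heavy atoms from the SMILES: 5 C, 1 N, 1 O, 3 S.
Implicit hydrogens by atom environment:
  3 × C: 2 H each → 6
  3 × S: 1 H each → 3
  2 × C: 1 H each → 2
  1 × N: 1 H
  1 × O: 1 H
  Total hydrogens = 13.
Molecular formula: C5H13NOS3

C5H13NOS3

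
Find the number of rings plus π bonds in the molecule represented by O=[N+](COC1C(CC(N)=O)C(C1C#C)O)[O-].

5

Molecular formula from the SMILES: C9H12N2O5.
DoU = (2C + 2 + N − H − X)/2 = (2·9 + 2 + 2 − 12 − 0)/2 = 10/2 = 5.
(Structurally: 1 ring(s) + 4 π bond(s) = 5.)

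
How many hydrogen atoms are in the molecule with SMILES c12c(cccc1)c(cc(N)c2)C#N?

8

Hydrogens are implicit in SMILES; fill each atom to its normal valence:
  6 × C (aromatic): 1 H each → 6
  4 × C (aromatic): no H
  1 × C: no H
  1 × N: 2 H
  1 × N: no H
  Total hydrogens = 8.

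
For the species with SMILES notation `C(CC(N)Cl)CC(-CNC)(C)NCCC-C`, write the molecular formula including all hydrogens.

Heavy atoms from the SMILES: 12 C, 1 Cl, 3 N.
Implicit hydrogens by atom environment:
  7 × C: 2 H each → 14
  3 × C: 3 H each → 9
  2 × N: 1 H each → 2
  1 × C: 1 H
  1 × C: no H
  1 × Cl: no H
  1 × N: 2 H
  Total hydrogens = 28.
Molecular formula: C12H28ClN3

C12H28ClN3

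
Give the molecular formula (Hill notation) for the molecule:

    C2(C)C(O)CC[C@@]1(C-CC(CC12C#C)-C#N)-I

Heavy atoms from the SMILES: 14 C, 1 I, 1 N, 1 O.
Implicit hydrogens by atom environment:
  5 × C: 2 H each → 10
  4 × C: 1 H each → 4
  4 × C: no H
  1 × C: 3 H
  1 × I: no H
  1 × N: no H
  1 × O: 1 H
  Total hydrogens = 18.
Molecular formula: C14H18INO

C14H18INO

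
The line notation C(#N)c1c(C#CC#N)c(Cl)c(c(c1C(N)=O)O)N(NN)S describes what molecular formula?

C11H7ClN6O2S

Heavy atoms from the SMILES: 11 C, 1 Cl, 6 N, 2 O, 1 S.
Implicit hydrogens by atom environment:
  6 × C (aromatic): no H
  5 × C: no H
  3 × N: no H
  2 × N: 2 H each → 4
  1 × Cl: no H
  1 × N: 1 H
  1 × O: 1 H
  1 × O: no H
  1 × S: 1 H
  Total hydrogens = 7.
Molecular formula: C11H7ClN6O2S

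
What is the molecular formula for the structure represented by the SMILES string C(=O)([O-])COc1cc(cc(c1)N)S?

C8H8NO3S-

Heavy atoms from the SMILES: 8 C, 1 N, 3 O, 1 S.
Implicit hydrogens by atom environment:
  3 × C (aromatic): 1 H each → 3
  3 × C (aromatic): no H
  2 × O: no H
  1 × C: 2 H
  1 × C: no H
  1 × N: 2 H
  1 × O (charge -1): no H
  1 × S: 1 H
  Total hydrogens = 8.
Net charge -1.
Molecular formula: C8H8NO3S-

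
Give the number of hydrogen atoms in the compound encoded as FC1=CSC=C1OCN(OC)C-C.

Hydrogens are implicit in SMILES; fill each atom to its normal valence:
  2 × C: 3 H each → 6
  2 × C: 2 H each → 4
  2 × C (aromatic): 1 H each → 2
  2 × C (aromatic): no H
  2 × O: no H
  1 × F: no H
  1 × N: no H
  1 × S (aromatic): no H
  Total hydrogens = 12.

12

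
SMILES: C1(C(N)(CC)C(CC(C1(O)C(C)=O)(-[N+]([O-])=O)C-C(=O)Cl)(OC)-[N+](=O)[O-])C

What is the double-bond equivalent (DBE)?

5

Molecular formula from the SMILES: C14H22ClN3O8.
DoU = (2C + 2 + N − H − X)/2 = (2·14 + 2 + 3 − 22 − 1)/2 = 10/2 = 5.
(Structurally: 1 ring(s) + 4 π bond(s) = 5.)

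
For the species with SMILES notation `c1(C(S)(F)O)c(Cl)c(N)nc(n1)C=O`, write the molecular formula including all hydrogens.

C6H5ClFN3O2S

Heavy atoms from the SMILES: 6 C, 1 Cl, 1 F, 3 N, 2 O, 1 S.
Implicit hydrogens by atom environment:
  4 × C (aromatic): no H
  2 × N (aromatic): no H
  1 × C: 1 H
  1 × C: no H
  1 × Cl: no H
  1 × F: no H
  1 × N: 2 H
  1 × O: 1 H
  1 × O: no H
  1 × S: 1 H
  Total hydrogens = 5.
Molecular formula: C6H5ClFN3O2S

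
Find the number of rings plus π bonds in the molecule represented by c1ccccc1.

4

Molecular formula from the SMILES: C6H6.
DoU = (2C + 2 + N − H − X)/2 = (2·6 + 2 + 0 − 6 − 0)/2 = 8/2 = 4.
(Structurally: 1 ring(s) + 3 π bond(s) = 4.)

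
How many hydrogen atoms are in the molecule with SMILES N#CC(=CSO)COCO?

Hydrogens are implicit in SMILES; fill each atom to its normal valence:
  2 × C: 2 H each → 4
  2 × C: no H
  2 × O: 1 H each → 2
  1 × C: 1 H
  1 × N: no H
  1 × O: no H
  1 × S: no H
  Total hydrogens = 7.

7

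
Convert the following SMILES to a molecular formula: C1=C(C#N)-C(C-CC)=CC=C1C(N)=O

C11H12N2O

Heavy atoms from the SMILES: 11 C, 2 N, 1 O.
Implicit hydrogens by atom environment:
  3 × C (aromatic): 1 H each → 3
  3 × C (aromatic): no H
  2 × C: 2 H each → 4
  2 × C: no H
  1 × C: 3 H
  1 × N: 2 H
  1 × N: no H
  1 × O: no H
  Total hydrogens = 12.
Molecular formula: C11H12N2O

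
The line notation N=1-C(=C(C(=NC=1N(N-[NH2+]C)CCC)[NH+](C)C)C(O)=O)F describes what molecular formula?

[C11H21FN6O2]2+

Heavy atoms from the SMILES: 11 C, 1 F, 6 N, 2 O.
Implicit hydrogens by atom environment:
  4 × C: 3 H each → 12
  4 × C (aromatic): no H
  2 × C: 2 H each → 4
  2 × N (aromatic): no H
  1 × C: no H
  1 × F: no H
  1 × N (charge +1): 2 H
  1 × N (charge +1): 1 H
  1 × N: 1 H
  1 × N: no H
  1 × O: 1 H
  1 × O: no H
  Total hydrogens = 21.
Net charge +2.
Molecular formula: [C11H21FN6O2]2+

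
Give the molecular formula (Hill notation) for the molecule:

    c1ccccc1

C6H6

Heavy atoms from the SMILES: 6 C.
Implicit hydrogens by atom environment:
  6 × C (aromatic): 1 H each → 6
  Total hydrogens = 6.
Molecular formula: C6H6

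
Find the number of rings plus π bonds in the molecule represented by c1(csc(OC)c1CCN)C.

Molecular formula from the SMILES: C8H13NOS.
DoU = (2C + 2 + N − H − X)/2 = (2·8 + 2 + 1 − 13 − 0)/2 = 6/2 = 3.
(Structurally: 1 ring(s) + 2 π bond(s) = 3.)

3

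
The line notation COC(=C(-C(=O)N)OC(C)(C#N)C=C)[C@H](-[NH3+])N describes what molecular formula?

C10H17N4O3+

Heavy atoms from the SMILES: 10 C, 4 N, 3 O.
Implicit hydrogens by atom environment:
  5 × C: no H
  3 × O: no H
  2 × C: 3 H each → 6
  2 × C: 1 H each → 2
  2 × N: 2 H each → 4
  1 × C: 2 H
  1 × N (charge +1): 3 H
  1 × N: no H
  Total hydrogens = 17.
Net charge +1.
Molecular formula: C10H17N4O3+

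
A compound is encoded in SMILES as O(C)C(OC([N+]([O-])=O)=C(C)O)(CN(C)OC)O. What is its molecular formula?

C8H16N2O7

Heavy atoms from the SMILES: 8 C, 2 N, 7 O.
Implicit hydrogens by atom environment:
  4 × C: 3 H each → 12
  4 × O: no H
  3 × C: no H
  2 × O: 1 H each → 2
  1 × C: 2 H
  1 × N: no H
  1 × N (charge +1): no H
  1 × O (charge -1): no H
  Total hydrogens = 16.
Molecular formula: C8H16N2O7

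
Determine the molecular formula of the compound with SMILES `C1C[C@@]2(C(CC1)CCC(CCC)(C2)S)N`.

C13H25NS

Heavy atoms from the SMILES: 13 C, 1 N, 1 S.
Implicit hydrogens by atom environment:
  9 × C: 2 H each → 18
  2 × C: no H
  1 × C: 3 H
  1 × C: 1 H
  1 × N: 2 H
  1 × S: 1 H
  Total hydrogens = 25.
Molecular formula: C13H25NS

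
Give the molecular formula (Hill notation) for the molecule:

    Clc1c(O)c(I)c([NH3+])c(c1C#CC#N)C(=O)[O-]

C10H4ClIN2O3

Heavy atoms from the SMILES: 10 C, 1 Cl, 1 I, 2 N, 3 O.
Implicit hydrogens by atom environment:
  6 × C (aromatic): no H
  4 × C: no H
  1 × Cl: no H
  1 × I: no H
  1 × N (charge +1): 3 H
  1 × N: no H
  1 × O: 1 H
  1 × O: no H
  1 × O (charge -1): no H
  Total hydrogens = 4.
Molecular formula: C10H4ClIN2O3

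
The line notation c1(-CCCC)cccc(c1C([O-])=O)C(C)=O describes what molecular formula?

C13H15O3-

Heavy atoms from the SMILES: 13 C, 3 O.
Implicit hydrogens by atom environment:
  3 × C: 2 H each → 6
  3 × C (aromatic): 1 H each → 3
  3 × C (aromatic): no H
  2 × C: 3 H each → 6
  2 × C: no H
  2 × O: no H
  1 × O (charge -1): no H
  Total hydrogens = 15.
Net charge -1.
Molecular formula: C13H15O3-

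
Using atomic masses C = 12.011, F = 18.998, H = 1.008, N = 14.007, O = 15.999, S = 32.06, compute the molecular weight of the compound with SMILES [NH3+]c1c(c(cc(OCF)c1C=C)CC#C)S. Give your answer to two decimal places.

Molecular formula: C12H13FNOS+.
M = 12×12.011 + 1×18.998 + 13×1.008 + 1×14.007 + 1×15.999 + 1×32.06 = 238.30 g/mol.

238.30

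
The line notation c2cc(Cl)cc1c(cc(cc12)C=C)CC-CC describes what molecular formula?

C16H17Cl

Heavy atoms from the SMILES: 16 C, 1 Cl.
Implicit hydrogens by atom environment:
  5 × C (aromatic): 1 H each → 5
  5 × C (aromatic): no H
  4 × C: 2 H each → 8
  1 × C: 3 H
  1 × C: 1 H
  1 × Cl: no H
  Total hydrogens = 17.
Molecular formula: C16H17Cl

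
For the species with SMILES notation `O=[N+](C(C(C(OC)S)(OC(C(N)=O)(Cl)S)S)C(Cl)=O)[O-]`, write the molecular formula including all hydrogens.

C7H10Cl2N2O6S3

Heavy atoms from the SMILES: 7 C, 2 Cl, 2 N, 6 O, 3 S.
Implicit hydrogens by atom environment:
  5 × O: no H
  4 × C: no H
  3 × S: 1 H each → 3
  2 × C: 1 H each → 2
  2 × Cl: no H
  1 × C: 3 H
  1 × N: 2 H
  1 × N (charge +1): no H
  1 × O (charge -1): no H
  Total hydrogens = 10.
Molecular formula: C7H10Cl2N2O6S3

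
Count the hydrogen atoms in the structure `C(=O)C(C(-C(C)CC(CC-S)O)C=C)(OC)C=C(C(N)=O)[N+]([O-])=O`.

Hydrogens are implicit in SMILES; fill each atom to its normal valence:
  6 × C: 1 H each → 6
  4 × C: 2 H each → 8
  4 × O: no H
  3 × C: no H
  2 × C: 3 H each → 6
  1 × N: 2 H
  1 × N (charge +1): no H
  1 × O: 1 H
  1 × O (charge -1): no H
  1 × S: 1 H
  Total hydrogens = 24.

24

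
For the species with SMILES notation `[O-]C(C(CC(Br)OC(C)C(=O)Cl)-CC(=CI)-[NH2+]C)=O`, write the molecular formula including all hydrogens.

Heavy atoms from the SMILES: 1 Br, 11 C, 1 Cl, 1 I, 1 N, 4 O.
Implicit hydrogens by atom environment:
  4 × C: 1 H each → 4
  3 × C: no H
  3 × O: no H
  2 × C: 3 H each → 6
  2 × C: 2 H each → 4
  1 × Br: no H
  1 × Cl: no H
  1 × I: no H
  1 × N (charge +1): 2 H
  1 × O (charge -1): no H
  Total hydrogens = 16.
Molecular formula: C11H16BrClINO4

C11H16BrClINO4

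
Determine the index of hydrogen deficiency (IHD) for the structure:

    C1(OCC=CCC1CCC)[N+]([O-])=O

Molecular formula from the SMILES: C9H15NO3.
DoU = (2C + 2 + N − H − X)/2 = (2·9 + 2 + 1 − 15 − 0)/2 = 6/2 = 3.
(Structurally: 1 ring(s) + 2 π bond(s) = 3.)

3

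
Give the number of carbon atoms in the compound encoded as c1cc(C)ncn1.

The symbol for carbon appears 5 times in the SMILES. Lowercase c denotes aromatic carbon and counts toward C.

5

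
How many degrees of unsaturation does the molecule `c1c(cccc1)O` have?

4

Molecular formula from the SMILES: C6H6O.
DoU = (2C + 2 + N − H − X)/2 = (2·6 + 2 + 0 − 6 − 0)/2 = 8/2 = 4.
(Structurally: 1 ring(s) + 3 π bond(s) = 4.)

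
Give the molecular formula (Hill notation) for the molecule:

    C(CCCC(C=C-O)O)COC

Heavy atoms from the SMILES: 9 C, 3 O.
Implicit hydrogens by atom environment:
  5 × C: 2 H each → 10
  3 × C: 1 H each → 3
  2 × O: 1 H each → 2
  1 × C: 3 H
  1 × O: no H
  Total hydrogens = 18.
Molecular formula: C9H18O3

C9H18O3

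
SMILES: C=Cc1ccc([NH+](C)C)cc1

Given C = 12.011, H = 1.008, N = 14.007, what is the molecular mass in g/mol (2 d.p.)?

Molecular formula: C10H14N+.
M = 10×12.011 + 14×1.008 + 1×14.007 = 148.23 g/mol.

148.23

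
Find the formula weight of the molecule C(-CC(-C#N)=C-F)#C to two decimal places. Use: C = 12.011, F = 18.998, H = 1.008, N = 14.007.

109.10

Molecular formula: C6H4FN.
M = 6×12.011 + 1×18.998 + 4×1.008 + 1×14.007 = 109.10 g/mol.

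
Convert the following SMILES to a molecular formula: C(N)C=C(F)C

C4H8FN

Heavy atoms from the SMILES: 4 C, 1 F, 1 N.
Implicit hydrogens by atom environment:
  1 × C: 3 H
  1 × C: 2 H
  1 × C: 1 H
  1 × C: no H
  1 × F: no H
  1 × N: 2 H
  Total hydrogens = 8.
Molecular formula: C4H8FN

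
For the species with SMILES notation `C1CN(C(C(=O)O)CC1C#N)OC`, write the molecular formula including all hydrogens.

C8H12N2O3

Heavy atoms from the SMILES: 8 C, 2 N, 3 O.
Implicit hydrogens by atom environment:
  3 × C: 2 H each → 6
  2 × C: 1 H each → 2
  2 × C: no H
  2 × N: no H
  2 × O: no H
  1 × C: 3 H
  1 × O: 1 H
  Total hydrogens = 12.
Molecular formula: C8H12N2O3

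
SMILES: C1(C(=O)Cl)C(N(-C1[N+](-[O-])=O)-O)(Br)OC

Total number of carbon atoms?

5

The symbol for carbon appears 5 times in the SMILES. (Cl is a single chlorine, not C + l.)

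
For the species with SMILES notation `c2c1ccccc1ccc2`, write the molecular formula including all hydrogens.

C10H8

Heavy atoms from the SMILES: 10 C.
Implicit hydrogens by atom environment:
  8 × C (aromatic): 1 H each → 8
  2 × C (aromatic): no H
  Total hydrogens = 8.
Molecular formula: C10H8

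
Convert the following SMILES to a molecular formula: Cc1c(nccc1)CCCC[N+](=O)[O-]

Heavy atoms from the SMILES: 10 C, 2 N, 2 O.
Implicit hydrogens by atom environment:
  4 × C: 2 H each → 8
  3 × C (aromatic): 1 H each → 3
  2 × C (aromatic): no H
  1 × C: 3 H
  1 × N (aromatic): no H
  1 × N (charge +1): no H
  1 × O: no H
  1 × O (charge -1): no H
  Total hydrogens = 14.
Molecular formula: C10H14N2O2

C10H14N2O2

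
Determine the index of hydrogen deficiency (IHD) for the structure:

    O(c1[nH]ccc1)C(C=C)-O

4

Molecular formula from the SMILES: C7H9NO2.
DoU = (2C + 2 + N − H − X)/2 = (2·7 + 2 + 1 − 9 − 0)/2 = 8/2 = 4.
(Structurally: 1 ring(s) + 3 π bond(s) = 4.)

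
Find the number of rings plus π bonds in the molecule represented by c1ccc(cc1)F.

Molecular formula from the SMILES: C6H5F.
DoU = (2C + 2 + N − H − X)/2 = (2·6 + 2 + 0 − 5 − 1)/2 = 8/2 = 4.
(Structurally: 1 ring(s) + 3 π bond(s) = 4.)

4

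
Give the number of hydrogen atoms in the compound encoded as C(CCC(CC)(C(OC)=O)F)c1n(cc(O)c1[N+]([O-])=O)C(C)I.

20

Hydrogens are implicit in SMILES; fill each atom to its normal valence:
  4 × C: 2 H each → 8
  3 × C: 3 H each → 9
  3 × C (aromatic): no H
  3 × O: no H
  2 × C: no H
  1 × C (aromatic): 1 H
  1 × C: 1 H
  1 × F: no H
  1 × I: no H
  1 × N (aromatic): no H
  1 × N (charge +1): no H
  1 × O: 1 H
  1 × O (charge -1): no H
  Total hydrogens = 20.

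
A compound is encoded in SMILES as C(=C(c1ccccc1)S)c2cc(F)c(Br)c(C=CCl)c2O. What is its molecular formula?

C16H11BrClFOS

Heavy atoms from the SMILES: 1 Br, 16 C, 1 Cl, 1 F, 1 O, 1 S.
Implicit hydrogens by atom environment:
  6 × C (aromatic): 1 H each → 6
  6 × C (aromatic): no H
  3 × C: 1 H each → 3
  1 × Br: no H
  1 × C: no H
  1 × Cl: no H
  1 × F: no H
  1 × O: 1 H
  1 × S: 1 H
  Total hydrogens = 11.
Molecular formula: C16H11BrClFOS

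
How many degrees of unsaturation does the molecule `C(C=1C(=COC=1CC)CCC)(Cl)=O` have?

4

Molecular formula from the SMILES: C10H13ClO2.
DoU = (2C + 2 + N − H − X)/2 = (2·10 + 2 + 0 − 13 − 1)/2 = 8/2 = 4.
(Structurally: 1 ring(s) + 3 π bond(s) = 4.)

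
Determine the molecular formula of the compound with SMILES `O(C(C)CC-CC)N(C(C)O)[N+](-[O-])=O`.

C8H18N2O4

Heavy atoms from the SMILES: 8 C, 2 N, 4 O.
Implicit hydrogens by atom environment:
  3 × C: 3 H each → 9
  3 × C: 2 H each → 6
  2 × C: 1 H each → 2
  2 × O: no H
  1 × N: no H
  1 × N (charge +1): no H
  1 × O: 1 H
  1 × O (charge -1): no H
  Total hydrogens = 18.
Molecular formula: C8H18N2O4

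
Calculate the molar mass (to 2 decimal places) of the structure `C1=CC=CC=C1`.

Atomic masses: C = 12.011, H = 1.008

78.11

Molecular formula: C6H6.
M = 6×12.011 + 6×1.008 = 78.11 g/mol.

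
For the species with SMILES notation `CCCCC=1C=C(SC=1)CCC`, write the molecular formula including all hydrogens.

C11H18S

Heavy atoms from the SMILES: 11 C, 1 S.
Implicit hydrogens by atom environment:
  5 × C: 2 H each → 10
  2 × C: 3 H each → 6
  2 × C (aromatic): 1 H each → 2
  2 × C (aromatic): no H
  1 × S (aromatic): no H
  Total hydrogens = 18.
Molecular formula: C11H18S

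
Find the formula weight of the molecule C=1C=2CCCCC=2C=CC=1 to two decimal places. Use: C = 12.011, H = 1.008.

132.21

Molecular formula: C10H12.
M = 10×12.011 + 12×1.008 = 132.21 g/mol.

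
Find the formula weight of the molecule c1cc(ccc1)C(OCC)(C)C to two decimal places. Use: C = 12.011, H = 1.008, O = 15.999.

164.25

Molecular formula: C11H16O.
M = 11×12.011 + 16×1.008 + 1×15.999 = 164.25 g/mol.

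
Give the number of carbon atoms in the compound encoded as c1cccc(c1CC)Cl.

8

The symbol for carbon appears 8 times in the SMILES. Lowercase c denotes aromatic carbon and counts toward C.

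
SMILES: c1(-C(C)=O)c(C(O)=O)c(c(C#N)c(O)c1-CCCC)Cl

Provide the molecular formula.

Heavy atoms from the SMILES: 14 C, 1 Cl, 1 N, 4 O.
Implicit hydrogens by atom environment:
  6 × C (aromatic): no H
  3 × C: 2 H each → 6
  3 × C: no H
  2 × C: 3 H each → 6
  2 × O: 1 H each → 2
  2 × O: no H
  1 × Cl: no H
  1 × N: no H
  Total hydrogens = 14.
Molecular formula: C14H14ClNO4

C14H14ClNO4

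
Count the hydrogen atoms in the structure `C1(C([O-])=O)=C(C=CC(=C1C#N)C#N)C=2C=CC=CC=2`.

Hydrogens are implicit in SMILES; fill each atom to its normal valence:
  7 × C (aromatic): 1 H each → 7
  5 × C (aromatic): no H
  3 × C: no H
  2 × N: no H
  1 × O: no H
  1 × O (charge -1): no H
  Total hydrogens = 7.

7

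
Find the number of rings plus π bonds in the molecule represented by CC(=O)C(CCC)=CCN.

Molecular formula from the SMILES: C8H15NO.
DoU = (2C + 2 + N − H − X)/2 = (2·8 + 2 + 1 − 15 − 0)/2 = 4/2 = 2.
(Structurally: 0 ring(s) + 2 π bond(s) = 2.)

2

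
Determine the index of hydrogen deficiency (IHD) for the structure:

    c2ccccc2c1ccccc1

Molecular formula from the SMILES: C12H10.
DoU = (2C + 2 + N − H − X)/2 = (2·12 + 2 + 0 − 10 − 0)/2 = 16/2 = 8.
(Structurally: 2 ring(s) + 6 π bond(s) = 8.)

8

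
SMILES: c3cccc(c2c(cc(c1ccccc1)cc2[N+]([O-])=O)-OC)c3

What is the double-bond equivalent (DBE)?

13

Molecular formula from the SMILES: C19H15NO3.
DoU = (2C + 2 + N − H − X)/2 = (2·19 + 2 + 1 − 15 − 0)/2 = 26/2 = 13.
(Structurally: 3 ring(s) + 10 π bond(s) = 13.)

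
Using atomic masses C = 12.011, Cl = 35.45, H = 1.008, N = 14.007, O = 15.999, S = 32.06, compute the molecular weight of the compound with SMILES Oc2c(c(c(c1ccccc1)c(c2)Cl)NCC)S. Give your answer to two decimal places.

Molecular formula: C14H14ClNOS.
M = 14×12.011 + 1×35.45 + 14×1.008 + 1×14.007 + 1×15.999 + 1×32.06 = 279.78 g/mol.

279.78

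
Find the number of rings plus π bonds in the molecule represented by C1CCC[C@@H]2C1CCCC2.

Molecular formula from the SMILES: C10H18.
DoU = (2C + 2 + N − H − X)/2 = (2·10 + 2 + 0 − 18 − 0)/2 = 4/2 = 2.
(Structurally: 2 ring(s) + 0 π bond(s) = 2.)

2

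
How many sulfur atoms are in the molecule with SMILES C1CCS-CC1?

1

The symbol for sulfur appears 1 time in the SMILES.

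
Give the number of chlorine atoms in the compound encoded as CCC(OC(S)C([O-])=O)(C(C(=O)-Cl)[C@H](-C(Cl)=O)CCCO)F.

2

The symbol for chlorine appears 2 times in the SMILES.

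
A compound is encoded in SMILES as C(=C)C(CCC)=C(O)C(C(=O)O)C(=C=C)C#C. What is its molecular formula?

C14H16O3

Heavy atoms from the SMILES: 14 C, 3 O.
Implicit hydrogens by atom environment:
  6 × C: no H
  4 × C: 2 H each → 8
  3 × C: 1 H each → 3
  2 × O: 1 H each → 2
  1 × C: 3 H
  1 × O: no H
  Total hydrogens = 16.
Molecular formula: C14H16O3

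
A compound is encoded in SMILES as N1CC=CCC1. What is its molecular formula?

C5H9N

Heavy atoms from the SMILES: 5 C, 1 N.
Implicit hydrogens by atom environment:
  3 × C: 2 H each → 6
  2 × C: 1 H each → 2
  1 × N: 1 H
  Total hydrogens = 9.
Molecular formula: C5H9N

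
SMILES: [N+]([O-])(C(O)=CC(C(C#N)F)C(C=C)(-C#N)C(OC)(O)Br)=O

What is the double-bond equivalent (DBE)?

7

Molecular formula from the SMILES: C11H11BrFN3O5.
DoU = (2C + 2 + N − H − X)/2 = (2·11 + 2 + 3 − 11 − 2)/2 = 14/2 = 7.
(Structurally: 0 ring(s) + 7 π bond(s) = 7.)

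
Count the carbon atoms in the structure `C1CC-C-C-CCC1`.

8

The symbol for carbon appears 8 times in the SMILES.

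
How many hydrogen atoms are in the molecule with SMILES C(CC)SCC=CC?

Hydrogens are implicit in SMILES; fill each atom to its normal valence:
  3 × C: 2 H each → 6
  2 × C: 3 H each → 6
  2 × C: 1 H each → 2
  1 × S: no H
  Total hydrogens = 14.

14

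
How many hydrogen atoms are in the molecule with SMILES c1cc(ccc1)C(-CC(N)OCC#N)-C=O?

14

Hydrogens are implicit in SMILES; fill each atom to its normal valence:
  5 × C (aromatic): 1 H each → 5
  3 × C: 1 H each → 3
  2 × C: 2 H each → 4
  2 × O: no H
  1 × C (aromatic): no H
  1 × C: no H
  1 × N: 2 H
  1 × N: no H
  Total hydrogens = 14.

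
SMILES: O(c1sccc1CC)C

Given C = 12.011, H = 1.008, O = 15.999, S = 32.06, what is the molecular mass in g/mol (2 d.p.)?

Molecular formula: C7H10OS.
M = 7×12.011 + 10×1.008 + 1×15.999 + 1×32.06 = 142.22 g/mol.

142.22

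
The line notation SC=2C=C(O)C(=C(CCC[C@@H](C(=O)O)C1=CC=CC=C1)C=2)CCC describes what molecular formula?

Heavy atoms from the SMILES: 20 C, 3 O, 1 S.
Implicit hydrogens by atom environment:
  7 × C (aromatic): 1 H each → 7
  5 × C: 2 H each → 10
  5 × C (aromatic): no H
  2 × O: 1 H each → 2
  1 × C: 3 H
  1 × C: 1 H
  1 × C: no H
  1 × O: no H
  1 × S: 1 H
  Total hydrogens = 24.
Molecular formula: C20H24O3S

C20H24O3S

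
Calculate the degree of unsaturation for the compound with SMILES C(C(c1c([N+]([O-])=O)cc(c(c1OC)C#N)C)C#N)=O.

Molecular formula from the SMILES: C12H9N3O4.
DoU = (2C + 2 + N − H − X)/2 = (2·12 + 2 + 3 − 9 − 0)/2 = 20/2 = 10.
(Structurally: 1 ring(s) + 9 π bond(s) = 10.)

10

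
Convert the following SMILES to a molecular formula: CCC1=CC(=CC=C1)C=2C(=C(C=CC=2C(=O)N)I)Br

Heavy atoms from the SMILES: 1 Br, 15 C, 1 I, 1 N, 1 O.
Implicit hydrogens by atom environment:
  6 × C (aromatic): 1 H each → 6
  6 × C (aromatic): no H
  1 × Br: no H
  1 × C: 3 H
  1 × C: 2 H
  1 × C: no H
  1 × I: no H
  1 × N: 2 H
  1 × O: no H
  Total hydrogens = 13.
Molecular formula: C15H13BrINO

C15H13BrINO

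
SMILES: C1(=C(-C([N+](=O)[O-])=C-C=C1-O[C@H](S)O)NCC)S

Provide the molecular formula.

C9H12N2O4S2

Heavy atoms from the SMILES: 9 C, 2 N, 4 O, 2 S.
Implicit hydrogens by atom environment:
  4 × C (aromatic): no H
  2 × C (aromatic): 1 H each → 2
  2 × O: no H
  2 × S: 1 H each → 2
  1 × C: 3 H
  1 × C: 2 H
  1 × C: 1 H
  1 × N: 1 H
  1 × N (charge +1): no H
  1 × O: 1 H
  1 × O (charge -1): no H
  Total hydrogens = 12.
Molecular formula: C9H12N2O4S2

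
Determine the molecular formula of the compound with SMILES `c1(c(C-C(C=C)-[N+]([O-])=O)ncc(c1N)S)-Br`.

Heavy atoms from the SMILES: 1 Br, 9 C, 3 N, 2 O, 1 S.
Implicit hydrogens by atom environment:
  4 × C (aromatic): no H
  2 × C: 2 H each → 4
  2 × C: 1 H each → 2
  1 × Br: no H
  1 × C (aromatic): 1 H
  1 × N: 2 H
  1 × N (aromatic): no H
  1 × N (charge +1): no H
  1 × O: no H
  1 × O (charge -1): no H
  1 × S: 1 H
  Total hydrogens = 10.
Molecular formula: C9H10BrN3O2S

C9H10BrN3O2S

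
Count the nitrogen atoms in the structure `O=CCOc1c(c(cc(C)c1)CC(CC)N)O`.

The symbol for nitrogen appears 1 time in the SMILES.

1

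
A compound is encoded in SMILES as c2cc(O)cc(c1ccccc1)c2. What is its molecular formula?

C12H10O

Heavy atoms from the SMILES: 12 C, 1 O.
Implicit hydrogens by atom environment:
  9 × C (aromatic): 1 H each → 9
  3 × C (aromatic): no H
  1 × O: 1 H
  Total hydrogens = 10.
Molecular formula: C12H10O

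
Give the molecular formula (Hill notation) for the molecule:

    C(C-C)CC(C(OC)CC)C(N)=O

Heavy atoms from the SMILES: 10 C, 1 N, 2 O.
Implicit hydrogens by atom environment:
  4 × C: 2 H each → 8
  3 × C: 3 H each → 9
  2 × C: 1 H each → 2
  2 × O: no H
  1 × C: no H
  1 × N: 2 H
  Total hydrogens = 21.
Molecular formula: C10H21NO2

C10H21NO2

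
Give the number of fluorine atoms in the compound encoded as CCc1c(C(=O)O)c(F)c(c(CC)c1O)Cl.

The symbol for fluorine appears 1 time in the SMILES.

1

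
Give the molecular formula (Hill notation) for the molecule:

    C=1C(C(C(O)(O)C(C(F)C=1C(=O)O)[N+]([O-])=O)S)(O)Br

C8H9BrFNO7S

Heavy atoms from the SMILES: 1 Br, 8 C, 1 F, 1 N, 7 O, 1 S.
Implicit hydrogens by atom environment:
  4 × C: 1 H each → 4
  4 × C: no H
  4 × O: 1 H each → 4
  2 × O: no H
  1 × Br: no H
  1 × F: no H
  1 × N (charge +1): no H
  1 × O (charge -1): no H
  1 × S: 1 H
  Total hydrogens = 9.
Molecular formula: C8H9BrFNO7S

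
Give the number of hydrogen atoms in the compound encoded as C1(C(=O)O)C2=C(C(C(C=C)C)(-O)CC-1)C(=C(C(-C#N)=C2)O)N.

Hydrogens are implicit in SMILES; fill each atom to its normal valence:
  5 × C (aromatic): no H
  3 × C: 2 H each → 6
  3 × C: 1 H each → 3
  3 × C: no H
  3 × O: 1 H each → 3
  1 × C: 3 H
  1 × C (aromatic): 1 H
  1 × N: 2 H
  1 × N: no H
  1 × O: no H
  Total hydrogens = 18.

18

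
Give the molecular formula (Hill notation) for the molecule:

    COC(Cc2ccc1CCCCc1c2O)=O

Heavy atoms from the SMILES: 13 C, 3 O.
Implicit hydrogens by atom environment:
  5 × C: 2 H each → 10
  4 × C (aromatic): no H
  2 × C (aromatic): 1 H each → 2
  2 × O: no H
  1 × C: 3 H
  1 × C: no H
  1 × O: 1 H
  Total hydrogens = 16.
Molecular formula: C13H16O3

C13H16O3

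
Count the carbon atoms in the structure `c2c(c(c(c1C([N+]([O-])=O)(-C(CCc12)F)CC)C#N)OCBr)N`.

The symbol for carbon appears 14 times in the SMILES. Lowercase c denotes aromatic carbon and counts toward C.

14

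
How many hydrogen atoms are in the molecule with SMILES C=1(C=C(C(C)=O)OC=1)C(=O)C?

8

Hydrogens are implicit in SMILES; fill each atom to its normal valence:
  2 × C: 3 H each → 6
  2 × C (aromatic): 1 H each → 2
  2 × C (aromatic): no H
  2 × C: no H
  2 × O: no H
  1 × O (aromatic): no H
  Total hydrogens = 8.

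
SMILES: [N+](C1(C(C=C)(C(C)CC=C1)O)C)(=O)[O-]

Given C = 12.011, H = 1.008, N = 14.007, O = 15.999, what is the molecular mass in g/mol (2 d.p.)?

Molecular formula: C10H15NO3.
M = 10×12.011 + 15×1.008 + 1×14.007 + 3×15.999 = 197.23 g/mol.

197.23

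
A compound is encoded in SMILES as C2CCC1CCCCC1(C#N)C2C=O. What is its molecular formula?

C12H17NO

Heavy atoms from the SMILES: 12 C, 1 N, 1 O.
Implicit hydrogens by atom environment:
  7 × C: 2 H each → 14
  3 × C: 1 H each → 3
  2 × C: no H
  1 × N: no H
  1 × O: no H
  Total hydrogens = 17.
Molecular formula: C12H17NO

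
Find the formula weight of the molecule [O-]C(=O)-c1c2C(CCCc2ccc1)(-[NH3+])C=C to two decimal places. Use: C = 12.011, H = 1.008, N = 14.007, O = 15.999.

217.27

Molecular formula: C13H15NO2.
M = 13×12.011 + 15×1.008 + 1×14.007 + 2×15.999 = 217.27 g/mol.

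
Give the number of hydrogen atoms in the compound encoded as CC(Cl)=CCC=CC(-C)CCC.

Hydrogens are implicit in SMILES; fill each atom to its normal valence:
  4 × C: 1 H each → 4
  3 × C: 3 H each → 9
  3 × C: 2 H each → 6
  1 × C: no H
  1 × Cl: no H
  Total hydrogens = 19.

19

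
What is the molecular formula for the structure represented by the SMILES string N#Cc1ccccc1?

C7H5N

Heavy atoms from the SMILES: 7 C, 1 N.
Implicit hydrogens by atom environment:
  5 × C (aromatic): 1 H each → 5
  1 × C (aromatic): no H
  1 × C: no H
  1 × N: no H
  Total hydrogens = 5.
Molecular formula: C7H5N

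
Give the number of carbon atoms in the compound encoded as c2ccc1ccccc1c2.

The symbol for carbon appears 10 times in the SMILES. Lowercase c denotes aromatic carbon and counts toward C.

10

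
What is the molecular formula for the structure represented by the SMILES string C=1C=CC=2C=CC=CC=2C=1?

Heavy atoms from the SMILES: 10 C.
Implicit hydrogens by atom environment:
  8 × C (aromatic): 1 H each → 8
  2 × C (aromatic): no H
  Total hydrogens = 8.
Molecular formula: C10H8

C10H8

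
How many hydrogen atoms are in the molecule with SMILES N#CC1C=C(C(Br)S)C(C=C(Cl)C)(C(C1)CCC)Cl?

18

Hydrogens are implicit in SMILES; fill each atom to its normal valence:
  5 × C: 1 H each → 5
  4 × C: no H
  3 × C: 2 H each → 6
  2 × C: 3 H each → 6
  2 × Cl: no H
  1 × Br: no H
  1 × N: no H
  1 × S: 1 H
  Total hydrogens = 18.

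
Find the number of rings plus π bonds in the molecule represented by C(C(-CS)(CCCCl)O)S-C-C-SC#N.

Molecular formula from the SMILES: C9H16ClNOS3.
DoU = (2C + 2 + N − H − X)/2 = (2·9 + 2 + 1 − 16 − 1)/2 = 4/2 = 2.
(Structurally: 0 ring(s) + 2 π bond(s) = 2.)

2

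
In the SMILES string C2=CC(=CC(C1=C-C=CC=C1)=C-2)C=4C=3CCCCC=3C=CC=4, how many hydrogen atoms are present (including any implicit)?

Hydrogens are implicit in SMILES; fill each atom to its normal valence:
  12 × C (aromatic): 1 H each → 12
  6 × C (aromatic): no H
  4 × C: 2 H each → 8
  Total hydrogens = 20.

20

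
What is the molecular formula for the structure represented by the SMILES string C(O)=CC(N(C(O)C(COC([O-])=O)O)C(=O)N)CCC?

C11H19N2O7-

Heavy atoms from the SMILES: 11 C, 2 N, 7 O.
Implicit hydrogens by atom environment:
  5 × C: 1 H each → 5
  3 × C: 2 H each → 6
  3 × O: 1 H each → 3
  3 × O: no H
  2 × C: no H
  1 × C: 3 H
  1 × N: 2 H
  1 × N: no H
  1 × O (charge -1): no H
  Total hydrogens = 19.
Net charge -1.
Molecular formula: C11H19N2O7-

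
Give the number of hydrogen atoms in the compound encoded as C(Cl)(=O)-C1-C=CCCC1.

Hydrogens are implicit in SMILES; fill each atom to its normal valence:
  3 × C: 2 H each → 6
  3 × C: 1 H each → 3
  1 × C: no H
  1 × Cl: no H
  1 × O: no H
  Total hydrogens = 9.

9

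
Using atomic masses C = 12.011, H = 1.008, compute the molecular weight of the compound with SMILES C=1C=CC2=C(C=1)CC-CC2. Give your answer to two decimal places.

Molecular formula: C10H12.
M = 10×12.011 + 12×1.008 = 132.21 g/mol.

132.21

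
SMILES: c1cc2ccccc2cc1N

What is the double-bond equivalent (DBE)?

7

Molecular formula from the SMILES: C10H9N.
DoU = (2C + 2 + N − H − X)/2 = (2·10 + 2 + 1 − 9 − 0)/2 = 14/2 = 7.
(Structurally: 2 ring(s) + 5 π bond(s) = 7.)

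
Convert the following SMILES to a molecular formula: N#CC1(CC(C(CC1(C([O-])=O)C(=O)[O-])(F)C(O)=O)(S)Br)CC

[C12H11BrFNO6S]2-

Heavy atoms from the SMILES: 1 Br, 12 C, 1 F, 1 N, 6 O, 1 S.
Implicit hydrogens by atom environment:
  8 × C: no H
  3 × C: 2 H each → 6
  3 × O: no H
  2 × O (charge -1): no H
  1 × Br: no H
  1 × C: 3 H
  1 × F: no H
  1 × N: no H
  1 × O: 1 H
  1 × S: 1 H
  Total hydrogens = 11.
Net charge -2.
Molecular formula: [C12H11BrFNO6S]2-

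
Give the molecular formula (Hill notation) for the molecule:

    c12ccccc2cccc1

Heavy atoms from the SMILES: 10 C.
Implicit hydrogens by atom environment:
  8 × C (aromatic): 1 H each → 8
  2 × C (aromatic): no H
  Total hydrogens = 8.
Molecular formula: C10H8

C10H8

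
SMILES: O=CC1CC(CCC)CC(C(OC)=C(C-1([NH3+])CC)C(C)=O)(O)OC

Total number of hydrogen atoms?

Hydrogens are implicit in SMILES; fill each atom to its normal valence:
  5 × C: 3 H each → 15
  5 × C: 2 H each → 10
  5 × C: no H
  4 × O: no H
  3 × C: 1 H each → 3
  1 × N (charge +1): 3 H
  1 × O: 1 H
  Total hydrogens = 32.

32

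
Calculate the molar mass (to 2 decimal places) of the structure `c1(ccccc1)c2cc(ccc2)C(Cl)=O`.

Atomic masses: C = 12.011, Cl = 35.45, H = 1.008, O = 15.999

216.66

Molecular formula: C13H9ClO.
M = 13×12.011 + 1×35.45 + 9×1.008 + 1×15.999 = 216.66 g/mol.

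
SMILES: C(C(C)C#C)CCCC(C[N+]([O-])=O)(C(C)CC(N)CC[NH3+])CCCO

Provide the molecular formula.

Heavy atoms from the SMILES: 19 C, 3 N, 3 O.
Implicit hydrogens by atom environment:
  11 × C: 2 H each → 22
  4 × C: 1 H each → 4
  2 × C: 3 H each → 6
  2 × C: no H
  1 × N (charge +1): 3 H
  1 × N: 2 H
  1 × N (charge +1): no H
  1 × O: 1 H
  1 × O: no H
  1 × O (charge -1): no H
  Total hydrogens = 38.
Net charge +1.
Molecular formula: C19H38N3O3+

C19H38N3O3+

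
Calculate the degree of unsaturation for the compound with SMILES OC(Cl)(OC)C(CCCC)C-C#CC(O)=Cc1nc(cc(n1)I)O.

Molecular formula from the SMILES: C16H20ClIN2O4.
DoU = (2C + 2 + N − H − X)/2 = (2·16 + 2 + 2 − 20 − 2)/2 = 14/2 = 7.
(Structurally: 1 ring(s) + 6 π bond(s) = 7.)

7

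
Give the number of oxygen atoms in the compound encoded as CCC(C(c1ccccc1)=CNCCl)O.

1

The symbol for oxygen appears 1 time in the SMILES.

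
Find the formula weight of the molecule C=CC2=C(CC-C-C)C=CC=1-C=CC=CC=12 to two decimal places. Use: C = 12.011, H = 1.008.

Molecular formula: C16H18.
M = 16×12.011 + 18×1.008 = 210.32 g/mol.

210.32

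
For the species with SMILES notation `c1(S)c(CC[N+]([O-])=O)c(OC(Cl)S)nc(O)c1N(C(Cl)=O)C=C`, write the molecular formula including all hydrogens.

Heavy atoms from the SMILES: 11 C, 2 Cl, 3 N, 5 O, 2 S.
Implicit hydrogens by atom environment:
  5 × C (aromatic): no H
  3 × C: 2 H each → 6
  3 × O: no H
  2 × C: 1 H each → 2
  2 × Cl: no H
  2 × S: 1 H each → 2
  1 × C: no H
  1 × N (aromatic): no H
  1 × N: no H
  1 × N (charge +1): no H
  1 × O: 1 H
  1 × O (charge -1): no H
  Total hydrogens = 11.
Molecular formula: C11H11Cl2N3O5S2

C11H11Cl2N3O5S2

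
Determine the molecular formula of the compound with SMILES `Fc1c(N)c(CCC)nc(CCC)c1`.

C11H17FN2

Heavy atoms from the SMILES: 11 C, 1 F, 2 N.
Implicit hydrogens by atom environment:
  4 × C: 2 H each → 8
  4 × C (aromatic): no H
  2 × C: 3 H each → 6
  1 × C (aromatic): 1 H
  1 × F: no H
  1 × N: 2 H
  1 × N (aromatic): no H
  Total hydrogens = 17.
Molecular formula: C11H17FN2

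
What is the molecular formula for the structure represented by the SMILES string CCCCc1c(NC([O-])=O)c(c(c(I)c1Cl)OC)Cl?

C12H13Cl2INO3-

Heavy atoms from the SMILES: 12 C, 2 Cl, 1 I, 1 N, 3 O.
Implicit hydrogens by atom environment:
  6 × C (aromatic): no H
  3 × C: 2 H each → 6
  2 × C: 3 H each → 6
  2 × Cl: no H
  2 × O: no H
  1 × C: no H
  1 × I: no H
  1 × N: 1 H
  1 × O (charge -1): no H
  Total hydrogens = 13.
Net charge -1.
Molecular formula: C12H13Cl2INO3-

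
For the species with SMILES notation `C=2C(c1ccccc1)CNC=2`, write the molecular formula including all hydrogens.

C10H11N

Heavy atoms from the SMILES: 10 C, 1 N.
Implicit hydrogens by atom environment:
  5 × C (aromatic): 1 H each → 5
  3 × C: 1 H each → 3
  1 × C: 2 H
  1 × C (aromatic): no H
  1 × N: 1 H
  Total hydrogens = 11.
Molecular formula: C10H11N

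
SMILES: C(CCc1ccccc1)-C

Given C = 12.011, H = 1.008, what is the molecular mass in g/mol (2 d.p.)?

134.22

Molecular formula: C10H14.
M = 10×12.011 + 14×1.008 = 134.22 g/mol.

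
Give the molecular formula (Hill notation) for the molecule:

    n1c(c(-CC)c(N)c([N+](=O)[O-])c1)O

Heavy atoms from the SMILES: 7 C, 3 N, 3 O.
Implicit hydrogens by atom environment:
  4 × C (aromatic): no H
  1 × C: 3 H
  1 × C: 2 H
  1 × C (aromatic): 1 H
  1 × N: 2 H
  1 × N (aromatic): no H
  1 × N (charge +1): no H
  1 × O: 1 H
  1 × O: no H
  1 × O (charge -1): no H
  Total hydrogens = 9.
Molecular formula: C7H9N3O3

C7H9N3O3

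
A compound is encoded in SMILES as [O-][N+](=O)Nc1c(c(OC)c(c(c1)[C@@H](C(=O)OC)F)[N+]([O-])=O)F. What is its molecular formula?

Heavy atoms from the SMILES: 10 C, 2 F, 3 N, 7 O.
Implicit hydrogens by atom environment:
  5 × C (aromatic): no H
  5 × O: no H
  2 × C: 3 H each → 6
  2 × F: no H
  2 × N (charge +1): no H
  2 × O (charge -1): no H
  1 × C (aromatic): 1 H
  1 × C: 1 H
  1 × C: no H
  1 × N: 1 H
  Total hydrogens = 9.
Molecular formula: C10H9F2N3O7

C10H9F2N3O7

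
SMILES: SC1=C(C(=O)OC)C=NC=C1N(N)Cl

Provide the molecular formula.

Heavy atoms from the SMILES: 7 C, 1 Cl, 3 N, 2 O, 1 S.
Implicit hydrogens by atom environment:
  3 × C (aromatic): no H
  2 × C (aromatic): 1 H each → 2
  2 × O: no H
  1 × C: 3 H
  1 × C: no H
  1 × Cl: no H
  1 × N: 2 H
  1 × N (aromatic): no H
  1 × N: no H
  1 × S: 1 H
  Total hydrogens = 8.
Molecular formula: C7H8ClN3O2S

C7H8ClN3O2S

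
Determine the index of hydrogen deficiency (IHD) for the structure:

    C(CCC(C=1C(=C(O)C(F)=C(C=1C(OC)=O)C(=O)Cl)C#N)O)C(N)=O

9

Molecular formula from the SMILES: C15H14ClFN2O6.
DoU = (2C + 2 + N − H − X)/2 = (2·15 + 2 + 2 − 14 − 2)/2 = 18/2 = 9.
(Structurally: 1 ring(s) + 8 π bond(s) = 9.)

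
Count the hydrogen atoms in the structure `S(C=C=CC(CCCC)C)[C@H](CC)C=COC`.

26

Hydrogens are implicit in SMILES; fill each atom to its normal valence:
  6 × C: 1 H each → 6
  4 × C: 3 H each → 12
  4 × C: 2 H each → 8
  1 × C: no H
  1 × O: no H
  1 × S: no H
  Total hydrogens = 26.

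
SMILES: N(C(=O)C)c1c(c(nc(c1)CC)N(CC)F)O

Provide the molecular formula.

Heavy atoms from the SMILES: 11 C, 1 F, 3 N, 2 O.
Implicit hydrogens by atom environment:
  4 × C (aromatic): no H
  3 × C: 3 H each → 9
  2 × C: 2 H each → 4
  1 × C (aromatic): 1 H
  1 × C: no H
  1 × F: no H
  1 × N: 1 H
  1 × N (aromatic): no H
  1 × N: no H
  1 × O: 1 H
  1 × O: no H
  Total hydrogens = 16.
Molecular formula: C11H16FN3O2

C11H16FN3O2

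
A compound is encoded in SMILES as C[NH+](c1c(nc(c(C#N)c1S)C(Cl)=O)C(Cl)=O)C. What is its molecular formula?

C10H8Cl2N3O2S+

Heavy atoms from the SMILES: 10 C, 2 Cl, 3 N, 2 O, 1 S.
Implicit hydrogens by atom environment:
  5 × C (aromatic): no H
  3 × C: no H
  2 × C: 3 H each → 6
  2 × Cl: no H
  2 × O: no H
  1 × N (charge +1): 1 H
  1 × N (aromatic): no H
  1 × N: no H
  1 × S: 1 H
  Total hydrogens = 8.
Net charge +1.
Molecular formula: C10H8Cl2N3O2S+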